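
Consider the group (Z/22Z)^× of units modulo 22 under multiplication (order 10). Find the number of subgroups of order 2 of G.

1

|G| = 10 and 2 | 10, so subgroups of order 2 are possible by Lagrange.
The subgroups of order 2 are: {1, 21}.
So G has 1 subgroup of order 2.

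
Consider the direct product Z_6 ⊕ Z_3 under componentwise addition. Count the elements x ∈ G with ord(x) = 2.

1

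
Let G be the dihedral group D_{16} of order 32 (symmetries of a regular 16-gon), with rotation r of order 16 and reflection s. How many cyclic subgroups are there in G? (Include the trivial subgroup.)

21

Each element a generates a cyclic subgroup ⟨a⟩; distinct elements may generate the same one (a cyclic group of order d has φ(d) generators).
Cyclic subgroups by order — order 1: 1; order 2: 17; order 4: 1; order 8: 1; order 16: 1.
Total: 21.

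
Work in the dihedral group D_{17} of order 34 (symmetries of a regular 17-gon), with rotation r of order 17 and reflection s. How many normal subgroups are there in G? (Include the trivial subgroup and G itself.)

3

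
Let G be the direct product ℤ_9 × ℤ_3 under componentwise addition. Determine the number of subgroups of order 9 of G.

|G| = 27 and 9 | 27, so subgroups of order 9 are possible by Lagrange.
The subgroups of order 9 are: {(0,0), (0,1), (0,2), (3,0), (3,1), (3,2), (6,0), (6,1), (6,2)}; {(0,0), (1,0), (2,0), (3,0), (4,0), (5,0), (6,0), (7,0), (8,0)}; {(0,0), (1,1), (2,2), (3,0), (4,1), (5,2), (6,0), (7,1), (8,2)}; {(0,0), (1,2), (2,1), (3,0), (4,2), (5,1), (6,0), (7,2), (8,1)}.
So G has 4 subgroups of order 9.

4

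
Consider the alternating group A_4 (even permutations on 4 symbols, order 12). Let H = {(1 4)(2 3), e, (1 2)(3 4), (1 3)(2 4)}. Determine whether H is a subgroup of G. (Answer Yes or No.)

Yes

|H| = 4 divides |G| = 12, consistent with Lagrange.
H contains the identity, every element's inverse is in H, and H is closed under ∘: it is a subgroup.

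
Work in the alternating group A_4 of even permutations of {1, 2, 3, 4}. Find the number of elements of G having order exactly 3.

The elements of order 3 are: (2 3 4), (2 4 3), (1 2 3), (1 2 4), (1 3 2), (1 3 4), (1 4 2), (1 4 3).
That's 8.

8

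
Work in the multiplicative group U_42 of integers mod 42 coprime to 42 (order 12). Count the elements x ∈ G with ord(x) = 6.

6

The elements of order 6 are: 5, 11, 17, 19, 23, 31.
That's 6.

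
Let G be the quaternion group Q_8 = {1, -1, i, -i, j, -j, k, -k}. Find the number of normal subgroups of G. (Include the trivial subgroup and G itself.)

G has 6 subgroups. Checking conjugation-invariance by order — order 1: 1/1 normal; order 2: 1/1 normal; order 4: 3/3 normal; order 8: 1/1 normal.
Total normal subgroups: 6.

6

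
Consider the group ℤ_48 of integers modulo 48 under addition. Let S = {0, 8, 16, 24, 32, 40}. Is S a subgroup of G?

|S| = 6 divides |G| = 48, consistent with Lagrange.
S contains the identity, every element's inverse is in S, and S is closed under +: it is a subgroup.
In fact S = ⟨8⟩.

Yes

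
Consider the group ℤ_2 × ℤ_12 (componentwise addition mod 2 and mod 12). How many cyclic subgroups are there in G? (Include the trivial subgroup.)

12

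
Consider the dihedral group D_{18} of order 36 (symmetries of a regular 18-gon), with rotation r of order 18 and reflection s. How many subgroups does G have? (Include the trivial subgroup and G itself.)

|G| = 36, so by Lagrange every subgroup order divides 36. Divisors: 1, 2, 3, 4, 6, 9, 12, 18, 36.
Subgroups by order — order 1: 1; order 2: 19; order 3: 1; order 4: 9; order 6: 7; order 9: 1; order 12: 3; order 18: 3; order 36: 1.
Total: 1 + 19 + 1 + 9 + 7 + 1 + 3 + 3 + 1 = 45.

45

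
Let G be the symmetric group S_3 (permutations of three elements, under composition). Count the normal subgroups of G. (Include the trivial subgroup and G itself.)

3

G has 6 subgroups. Checking conjugation-invariance by order — order 1: 1/1 normal; order 2: 0/3 normal; order 3: 1/1 normal; order 6: 1/1 normal.
Total normal subgroups: 3.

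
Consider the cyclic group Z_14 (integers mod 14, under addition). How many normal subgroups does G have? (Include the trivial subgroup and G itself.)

G is abelian, so every subgroup is normal.
G has 4 subgroups in total, hence 4 normal subgroups.

4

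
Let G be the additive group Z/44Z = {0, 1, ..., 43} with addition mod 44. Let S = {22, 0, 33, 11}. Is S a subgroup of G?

Yes

|S| = 4 divides |G| = 44, consistent with Lagrange.
S contains the identity, every element's inverse is in S, and S is closed under +: it is a subgroup.
In fact S = ⟨33⟩.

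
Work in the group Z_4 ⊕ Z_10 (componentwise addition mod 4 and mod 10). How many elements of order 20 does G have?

An element (a,b) has order lcm(ord(a), ord(b)); count pairs with lcm equal to 20.
Enumerating gives 16 such elements.

16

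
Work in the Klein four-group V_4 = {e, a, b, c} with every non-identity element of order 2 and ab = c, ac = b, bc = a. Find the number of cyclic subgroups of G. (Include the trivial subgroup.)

Group the elements of G by the cyclic subgroup they generate; each cyclic subgroup of order d accounts for φ(d) elements.
Cyclic subgroups by order — order 1: 1; order 2: 3.
Total: 4.

4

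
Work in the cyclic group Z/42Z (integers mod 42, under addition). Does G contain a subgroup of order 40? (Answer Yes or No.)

40 does not divide |G| = 42, so by Lagrange no subgroup of order 40 exists.

No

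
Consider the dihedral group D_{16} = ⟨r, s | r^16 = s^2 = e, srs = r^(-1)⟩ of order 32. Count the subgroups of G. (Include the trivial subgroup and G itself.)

36

|G| = 32, so by Lagrange every subgroup order divides 32. Divisors: 1, 2, 4, 8, 16, 32.
Subgroups by order — order 1: 1; order 2: 17; order 4: 9; order 8: 5; order 16: 3; order 32: 1.
Total: 1 + 17 + 9 + 5 + 3 + 1 = 36.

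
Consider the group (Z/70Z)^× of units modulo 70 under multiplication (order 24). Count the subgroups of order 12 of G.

3

|G| = 24 and 12 | 24, so subgroups of order 12 are possible by Lagrange.
The subgroups of order 12 are: {1, 3, 9, 11, 13, 17, 27, 29, 33, 39, 47, 51}; {1, 9, 11, 19, 29, 31, 39, 41, 51, 59, 61, 69}; {1, 9, 11, 23, 29, 37, 39, 43, 51, 53, 57, 67}.
So G has 3 subgroups of order 12.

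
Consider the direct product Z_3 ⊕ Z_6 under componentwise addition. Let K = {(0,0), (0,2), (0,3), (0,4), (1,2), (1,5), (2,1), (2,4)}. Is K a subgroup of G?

No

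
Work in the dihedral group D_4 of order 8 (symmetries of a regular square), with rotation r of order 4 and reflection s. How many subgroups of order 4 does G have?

|G| = 8 and 4 | 8, so subgroups of order 4 are possible by Lagrange.
The subgroups of order 4 are: {e, r, r^2, r^3}; {e, r^2, s, r^2s}; {e, r^2, rs, r^3s}.
So G has 3 subgroups of order 4.

3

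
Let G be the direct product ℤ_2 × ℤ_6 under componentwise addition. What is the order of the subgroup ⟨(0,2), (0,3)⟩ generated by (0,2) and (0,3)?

|⟨(0,2)⟩| = 3 and |⟨(0,3)⟩| = 2, so |H| is a multiple of lcm(3, 2) = 6 and divides |G| = 12.
Closing under the operation: H = {(0,0), (0,1), (0,2), (0,3), (0,4), (0,5)}, so |H| = 6.

6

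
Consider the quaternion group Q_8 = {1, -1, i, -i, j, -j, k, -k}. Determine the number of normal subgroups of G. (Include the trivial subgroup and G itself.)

6

G has 6 subgroups. Checking conjugation-invariance by order — order 1: 1/1 normal; order 2: 1/1 normal; order 4: 3/3 normal; order 8: 1/1 normal.
Total normal subgroups: 6.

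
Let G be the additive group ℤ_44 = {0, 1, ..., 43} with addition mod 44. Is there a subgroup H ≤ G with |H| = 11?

11 | 44. A subgroup of order 11 is {0, 4, 8, 12, 16, 20, 24, 28, 32, 36, 40}.

Yes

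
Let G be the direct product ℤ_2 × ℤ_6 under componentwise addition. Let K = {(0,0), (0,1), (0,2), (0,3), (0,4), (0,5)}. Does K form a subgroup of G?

|K| = 6 divides |G| = 12, consistent with Lagrange.
K contains the identity, every element's inverse is in K, and K is closed under +: it is a subgroup.
In fact K = ⟨(0,1)⟩.

Yes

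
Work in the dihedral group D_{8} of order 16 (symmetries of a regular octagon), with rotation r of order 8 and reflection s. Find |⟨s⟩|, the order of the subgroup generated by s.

2

Computing powers of s: the smallest k with (s)^k = e is k = 2.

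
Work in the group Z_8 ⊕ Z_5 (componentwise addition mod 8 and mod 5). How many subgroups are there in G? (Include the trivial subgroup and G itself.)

8

|G| = 40, so by Lagrange every subgroup order divides 40. Divisors: 1, 2, 4, 5, 8, 10, 20, 40.
Subgroups by order — order 1: 1; order 2: 1; order 4: 1; order 5: 1; order 8: 1; order 10: 1; order 20: 1; order 40: 1.
Total: 1 + 1 + 1 + 1 + 1 + 1 + 1 + 1 = 8.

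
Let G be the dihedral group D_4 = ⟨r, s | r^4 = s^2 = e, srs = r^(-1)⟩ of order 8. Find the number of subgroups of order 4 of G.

3

|G| = 8 and 4 | 8, so subgroups of order 4 are possible by Lagrange.
The subgroups of order 4 are: {e, r, r^2, r^3}; {e, r^2, s, r^2s}; {e, r^2, rs, r^3s}.
So G has 3 subgroups of order 4.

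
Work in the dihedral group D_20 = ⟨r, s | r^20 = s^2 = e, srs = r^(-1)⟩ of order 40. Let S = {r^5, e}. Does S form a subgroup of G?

No

r^5 ∈ S but its inverse r^15 ∉ S, so S is not a subgroup.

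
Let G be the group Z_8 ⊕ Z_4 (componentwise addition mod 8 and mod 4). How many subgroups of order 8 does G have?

|G| = 32 and 8 | 32, so subgroups of order 8 are possible by Lagrange.
The subgroups of order 8 are: {(0,0), (0,1), (0,2), (0,3), (4,0), (4,1), (4,2), (4,3)}; {(0,0), (0,2), (2,0), (2,2), (4,0), (4,2), (6,0), (6,2)}; {(0,0), (0,2), (2,1), (2,3), (4,0), (4,2), (6,1), (6,3)}; {(0,0), (1,0), (2,0), (3,0), (4,0), (5,0), (6,0), (7,0)}; … (7 in all).
So G has 7 subgroups of order 8.

7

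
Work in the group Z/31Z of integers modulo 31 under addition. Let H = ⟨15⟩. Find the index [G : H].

|⟨15⟩| = 31 and |G| = 31.
By Lagrange, [G : H] = |G|/|H| = 31/31 = 1.

1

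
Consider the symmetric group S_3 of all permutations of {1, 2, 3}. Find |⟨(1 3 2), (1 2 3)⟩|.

|⟨(1 3 2)⟩| = 3 and |⟨(1 2 3)⟩| = 3, so |H| is a multiple of lcm(3, 3) = 3 and divides |G| = 6.
Closing under the operation: H = {e, (1 2 3), (1 3 2)}, so |H| = 3.

3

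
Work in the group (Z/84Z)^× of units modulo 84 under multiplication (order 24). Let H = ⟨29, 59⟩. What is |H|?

|⟨29⟩| = 2 and |⟨59⟩| = 6, so |H| is a multiple of lcm(2, 6) = 6 and divides |G| = 24.
Closing under the operation: H = {1, 19, 25, 29, 31, 37, 47, 53, 55, 59, 65, 83}, so |H| = 12.

12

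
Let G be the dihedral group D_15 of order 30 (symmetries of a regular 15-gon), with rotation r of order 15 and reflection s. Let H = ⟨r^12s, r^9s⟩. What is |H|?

|⟨r^12s⟩| = 2 and |⟨r^9s⟩| = 2, so |H| is a multiple of lcm(2, 2) = 2 and divides |G| = 30.
Closing under the operation: H = {e, r^3, r^6, r^9, r^12, s, r^3s, r^6s, r^9s, r^12s}, so |H| = 10.

10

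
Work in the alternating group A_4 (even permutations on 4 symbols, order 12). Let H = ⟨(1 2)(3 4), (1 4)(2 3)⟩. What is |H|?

4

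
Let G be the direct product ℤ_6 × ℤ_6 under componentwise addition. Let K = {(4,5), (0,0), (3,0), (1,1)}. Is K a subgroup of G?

(1,1) ∈ K but its inverse (5,5) ∉ K, so K is not a subgroup.

No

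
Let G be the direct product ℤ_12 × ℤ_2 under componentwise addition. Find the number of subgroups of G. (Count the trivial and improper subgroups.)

16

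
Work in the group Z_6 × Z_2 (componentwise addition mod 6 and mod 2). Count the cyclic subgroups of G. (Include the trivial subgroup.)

Group the elements of G by the cyclic subgroup they generate; each cyclic subgroup of order d accounts for φ(d) elements.
Cyclic subgroups by order — order 1: 1; order 2: 3; order 3: 1; order 6: 3.
Total: 8.

8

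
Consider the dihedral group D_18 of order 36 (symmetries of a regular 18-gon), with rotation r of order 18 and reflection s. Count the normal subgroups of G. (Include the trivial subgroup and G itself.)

9

G has 45 subgroups. Checking conjugation-invariance by order — order 1: 1/1 normal; order 2: 1/19 normal; order 3: 1/1 normal; order 4: 0/9 normal; order 6: 1/7 normal; order 9: 1/1 normal; order 12: 0/3 normal; order 18: 3/3 normal; order 36: 1/1 normal.
Total normal subgroups: 9.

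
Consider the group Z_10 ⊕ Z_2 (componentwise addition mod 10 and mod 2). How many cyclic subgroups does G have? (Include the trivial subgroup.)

A cyclic subgroup of order d is generated by each of its φ(d) elements of order d, so the cyclic subgroups of order d number (#elements of order d)/φ(d).
Cyclic subgroups by order — order 1: 1; order 2: 3; order 5: 1; order 10: 3.
Total: 8.

8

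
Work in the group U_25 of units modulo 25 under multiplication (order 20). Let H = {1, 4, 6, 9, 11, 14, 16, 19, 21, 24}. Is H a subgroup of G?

|H| = 10 divides |G| = 20, consistent with Lagrange.
H contains the identity, every element's inverse is in H, and H is closed under ·: it is a subgroup.
In fact H = ⟨4⟩.

Yes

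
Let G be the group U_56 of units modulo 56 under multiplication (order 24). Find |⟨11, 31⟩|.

|⟨11⟩| = 6 and |⟨31⟩| = 6, so |H| is a multiple of lcm(6, 6) = 6 and divides |G| = 24.
Closing under the operation: H = {1, 5, 9, 11, 13, 25, 31, 43, 45, 47, 51, 55}, so |H| = 12.

12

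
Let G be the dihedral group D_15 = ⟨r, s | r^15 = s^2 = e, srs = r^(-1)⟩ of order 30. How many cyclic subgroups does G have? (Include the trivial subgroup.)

19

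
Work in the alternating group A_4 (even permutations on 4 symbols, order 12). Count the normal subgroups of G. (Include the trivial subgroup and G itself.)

3

G has 10 subgroups. Checking conjugation-invariance by order — order 1: 1/1 normal; order 2: 0/3 normal; order 3: 0/4 normal; order 4: 1/1 normal; order 12: 1/1 normal.
Total normal subgroups: 3.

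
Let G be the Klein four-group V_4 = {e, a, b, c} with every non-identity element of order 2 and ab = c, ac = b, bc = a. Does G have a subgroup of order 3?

3 does not divide |G| = 4, so by Lagrange no subgroup of order 3 exists.

No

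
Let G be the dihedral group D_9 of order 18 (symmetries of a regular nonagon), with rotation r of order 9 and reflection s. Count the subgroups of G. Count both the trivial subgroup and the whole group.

|G| = 18, so by Lagrange every subgroup order divides 18. Divisors: 1, 2, 3, 6, 9, 18.
Subgroups by order — order 1: 1; order 2: 9; order 3: 1; order 6: 3; order 9: 1; order 18: 1.
Total: 1 + 9 + 1 + 3 + 1 + 1 = 16.

16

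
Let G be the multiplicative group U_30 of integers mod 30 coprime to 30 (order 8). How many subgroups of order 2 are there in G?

3

|G| = 8 and 2 | 8, so subgroups of order 2 are possible by Lagrange.
The subgroups of order 2 are: {1, 11}; {1, 19}; {1, 29}.
So G has 3 subgroups of order 2.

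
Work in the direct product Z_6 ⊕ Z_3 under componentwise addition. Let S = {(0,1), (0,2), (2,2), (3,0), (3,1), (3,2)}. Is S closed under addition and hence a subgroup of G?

The identity (0,0) ∉ S, so S is not a subgroup.

No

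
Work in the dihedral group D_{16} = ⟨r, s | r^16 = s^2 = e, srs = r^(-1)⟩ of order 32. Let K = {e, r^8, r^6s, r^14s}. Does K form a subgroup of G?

|K| = 4 divides |G| = 32, consistent with Lagrange.
K contains the identity, every element's inverse is in K, and K is closed under ·: it is a subgroup.

Yes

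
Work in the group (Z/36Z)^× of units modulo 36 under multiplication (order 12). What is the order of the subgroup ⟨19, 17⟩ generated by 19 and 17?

|⟨19⟩| = 2 and |⟨17⟩| = 2, so |H| is a multiple of lcm(2, 2) = 2 and divides |G| = 12.
Closing under the operation: H = {1, 17, 19, 35}, so |H| = 4.

4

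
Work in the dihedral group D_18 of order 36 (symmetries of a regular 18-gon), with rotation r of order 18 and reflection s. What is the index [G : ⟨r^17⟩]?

|⟨r^17⟩| = 18 and |G| = 36.
By Lagrange, [G : H] = |G|/|H| = 36/18 = 2.

2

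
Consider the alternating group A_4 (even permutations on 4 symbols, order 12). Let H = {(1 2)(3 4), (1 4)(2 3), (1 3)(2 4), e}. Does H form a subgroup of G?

Yes

|H| = 4 divides |G| = 12, consistent with Lagrange.
H contains the identity, every element's inverse is in H, and H is closed under ∘: it is a subgroup.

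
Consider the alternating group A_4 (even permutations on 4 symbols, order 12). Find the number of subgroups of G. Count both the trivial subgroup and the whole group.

|G| = 12, so by Lagrange every subgroup order divides 12. Divisors: 1, 2, 3, 4, 6, 12.
Subgroups by order — order 1: 1; order 2: 3; order 3: 4; order 4: 1; order 6: 0; order 12: 1.
Total: 1 + 3 + 4 + 1 + 0 + 1 = 10.

10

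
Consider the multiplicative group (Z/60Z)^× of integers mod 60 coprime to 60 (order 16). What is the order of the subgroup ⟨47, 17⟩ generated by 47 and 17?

8

|⟨47⟩| = 4 and |⟨17⟩| = 4, so |H| is a multiple of lcm(4, 4) = 4 and divides |G| = 16.
Closing under the operation: H = {1, 17, 19, 23, 31, 47, 49, 53}, so |H| = 8.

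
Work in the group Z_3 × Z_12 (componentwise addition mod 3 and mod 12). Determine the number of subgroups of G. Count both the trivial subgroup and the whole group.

18

|G| = 36, so by Lagrange every subgroup order divides 36. Divisors: 1, 2, 3, 4, 6, 9, 12, 18, 36.
Subgroups by order — order 1: 1; order 2: 1; order 3: 4; order 4: 1; order 6: 4; order 9: 1; order 12: 4; order 18: 1; order 36: 1.
Total: 1 + 1 + 4 + 1 + 4 + 1 + 4 + 1 + 1 = 18.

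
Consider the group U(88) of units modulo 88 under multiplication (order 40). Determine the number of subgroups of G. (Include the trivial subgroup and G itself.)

32

|G| = 40, so by Lagrange every subgroup order divides 40. Divisors: 1, 2, 4, 5, 8, 10, 20, 40.
Subgroups by order — order 1: 1; order 2: 7; order 4: 7; order 5: 1; order 8: 1; order 10: 7; order 20: 7; order 40: 1.
Total: 1 + 7 + 7 + 1 + 1 + 7 + 7 + 1 = 32.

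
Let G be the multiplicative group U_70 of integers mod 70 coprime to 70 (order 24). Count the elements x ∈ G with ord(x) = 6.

6

The elements of order 6 are: 9, 19, 31, 39, 59, 61.
That's 6.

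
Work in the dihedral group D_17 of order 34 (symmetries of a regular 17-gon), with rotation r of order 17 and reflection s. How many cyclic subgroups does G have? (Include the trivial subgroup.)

19

Each element a generates a cyclic subgroup ⟨a⟩; distinct elements may generate the same one (a cyclic group of order d has φ(d) generators).
Cyclic subgroups by order — order 1: 1; order 2: 17; order 17: 1.
Total: 19.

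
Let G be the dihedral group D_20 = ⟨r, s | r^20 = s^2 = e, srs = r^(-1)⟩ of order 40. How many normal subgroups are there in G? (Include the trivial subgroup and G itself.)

G has 48 subgroups. Checking conjugation-invariance by order — order 1: 1/1 normal; order 2: 1/21 normal; order 4: 1/11 normal; order 5: 1/1 normal; order 8: 0/5 normal; order 10: 1/5 normal; order 20: 3/3 normal; order 40: 1/1 normal.
Total normal subgroups: 9.

9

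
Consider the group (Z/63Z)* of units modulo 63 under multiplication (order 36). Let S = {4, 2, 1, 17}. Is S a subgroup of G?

17 ∈ S but its inverse 26 ∉ S, so S is not a subgroup.

No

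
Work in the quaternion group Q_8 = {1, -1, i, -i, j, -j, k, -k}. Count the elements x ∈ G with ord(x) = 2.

1

The elements of order 2 are: -1.
That's 1.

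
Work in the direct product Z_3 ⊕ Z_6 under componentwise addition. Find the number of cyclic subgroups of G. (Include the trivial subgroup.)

10

Group the elements of G by the cyclic subgroup they generate; each cyclic subgroup of order d accounts for φ(d) elements.
Cyclic subgroups by order — order 1: 1; order 2: 1; order 3: 4; order 6: 4.
Total: 10.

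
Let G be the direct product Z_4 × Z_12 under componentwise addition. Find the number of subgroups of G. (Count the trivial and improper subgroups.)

|G| = 48, so by Lagrange every subgroup order divides 48. Divisors: 1, 2, 3, 4, 6, 8, 12, 16, 24, 48.
Subgroups by order — order 1: 1; order 2: 3; order 3: 1; order 4: 7; order 6: 3; order 8: 3; order 12: 7; order 16: 1; order 24: 3; order 48: 1.
Total: 1 + 3 + 1 + 7 + 3 + 3 + 7 + 1 + 3 + 1 = 30.

30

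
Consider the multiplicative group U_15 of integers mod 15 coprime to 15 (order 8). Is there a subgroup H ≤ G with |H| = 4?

4 | 8. A subgroup of order 4 is {1, 4, 11, 14}.

Yes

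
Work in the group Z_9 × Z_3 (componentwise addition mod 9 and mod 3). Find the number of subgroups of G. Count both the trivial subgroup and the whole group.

|G| = 27, so by Lagrange every subgroup order divides 27. Divisors: 1, 3, 9, 27.
Subgroups by order — order 1: 1; order 3: 4; order 9: 4; order 27: 1.
Total: 1 + 4 + 4 + 1 = 10.

10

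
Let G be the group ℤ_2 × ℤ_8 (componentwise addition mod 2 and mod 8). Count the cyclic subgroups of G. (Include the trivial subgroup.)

8

Group the elements of G by the cyclic subgroup they generate; each cyclic subgroup of order d accounts for φ(d) elements.
Cyclic subgroups by order — order 1: 1; order 2: 3; order 4: 2; order 8: 2.
Total: 8.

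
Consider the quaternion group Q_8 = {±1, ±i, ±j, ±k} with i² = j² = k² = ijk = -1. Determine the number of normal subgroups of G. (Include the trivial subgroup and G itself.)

6

G has 6 subgroups. Checking conjugation-invariance by order — order 1: 1/1 normal; order 2: 1/1 normal; order 4: 3/3 normal; order 8: 1/1 normal.
Total normal subgroups: 6.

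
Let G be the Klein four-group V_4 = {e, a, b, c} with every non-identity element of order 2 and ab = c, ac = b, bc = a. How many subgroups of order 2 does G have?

|G| = 4 and 2 | 4, so subgroups of order 2 are possible by Lagrange.
The subgroups of order 2 are: {e, a}; {e, b}; {e, c}.
So G has 3 subgroups of order 2.

3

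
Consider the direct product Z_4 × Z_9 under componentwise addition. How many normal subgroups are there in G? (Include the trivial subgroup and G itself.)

9

G is abelian, so every subgroup is normal.
G has 9 subgroups in total, hence 9 normal subgroups.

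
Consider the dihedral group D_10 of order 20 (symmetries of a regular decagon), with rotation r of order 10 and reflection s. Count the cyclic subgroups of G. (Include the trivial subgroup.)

14

Group the elements of G by the cyclic subgroup they generate; each cyclic subgroup of order d accounts for φ(d) elements.
Cyclic subgroups by order — order 1: 1; order 2: 11; order 5: 1; order 10: 1.
Total: 14.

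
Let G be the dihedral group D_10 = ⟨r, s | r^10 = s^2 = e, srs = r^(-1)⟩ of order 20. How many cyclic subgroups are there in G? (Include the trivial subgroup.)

14

Each element a generates a cyclic subgroup ⟨a⟩; distinct elements may generate the same one (a cyclic group of order d has φ(d) generators).
Cyclic subgroups by order — order 1: 1; order 2: 11; order 5: 1; order 10: 1.
Total: 14.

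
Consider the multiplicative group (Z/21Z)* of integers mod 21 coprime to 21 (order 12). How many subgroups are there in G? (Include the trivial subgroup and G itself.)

|G| = 12, so by Lagrange every subgroup order divides 12. Divisors: 1, 2, 3, 4, 6, 12.
Subgroups by order — order 1: 1; order 2: 3; order 3: 1; order 4: 1; order 6: 3; order 12: 1.
Total: 1 + 3 + 1 + 1 + 3 + 1 = 10.

10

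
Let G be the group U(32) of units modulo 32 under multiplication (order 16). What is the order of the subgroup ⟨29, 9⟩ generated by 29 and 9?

|⟨29⟩| = 8 and |⟨9⟩| = 4, so |H| is a multiple of lcm(8, 4) = 8 and divides |G| = 16.
Closing under the operation: H = {1, 5, 9, 13, 17, 21, 25, 29}, so |H| = 8.

8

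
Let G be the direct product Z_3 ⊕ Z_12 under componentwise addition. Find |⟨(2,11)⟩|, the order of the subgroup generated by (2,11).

The order of (2,11) in Z_3 × Z_12 is lcm(ord(2) in Z_3, ord(11) in Z_12).
ord(2) = 3 and ord(11) = 12, so |⟨(2,11)⟩| = lcm(3, 12) = 12.

12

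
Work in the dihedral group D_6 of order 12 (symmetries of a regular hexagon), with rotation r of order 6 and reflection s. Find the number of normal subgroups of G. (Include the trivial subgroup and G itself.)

7

G has 16 subgroups. Checking conjugation-invariance by order — order 1: 1/1 normal; order 2: 1/7 normal; order 3: 1/1 normal; order 4: 0/3 normal; order 6: 3/3 normal; order 12: 1/1 normal.
Total normal subgroups: 7.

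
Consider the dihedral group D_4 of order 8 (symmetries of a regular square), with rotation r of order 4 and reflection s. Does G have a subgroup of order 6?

No

6 does not divide |G| = 8, so by Lagrange no subgroup of order 6 exists.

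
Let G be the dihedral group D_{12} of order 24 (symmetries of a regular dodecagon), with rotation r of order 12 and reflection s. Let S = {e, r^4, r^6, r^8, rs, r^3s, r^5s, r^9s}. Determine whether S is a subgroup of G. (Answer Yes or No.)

No

Closure fails: r^4 · r^3s = r^7s ∉ S. So S is not a subgroup.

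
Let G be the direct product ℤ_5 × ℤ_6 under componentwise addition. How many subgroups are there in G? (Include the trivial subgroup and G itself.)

8

|G| = 30, so by Lagrange every subgroup order divides 30. Divisors: 1, 2, 3, 5, 6, 10, 15, 30.
Subgroups by order — order 1: 1; order 2: 1; order 3: 1; order 5: 1; order 6: 1; order 10: 1; order 15: 1; order 30: 1.
Total: 1 + 1 + 1 + 1 + 1 + 1 + 1 + 1 = 8.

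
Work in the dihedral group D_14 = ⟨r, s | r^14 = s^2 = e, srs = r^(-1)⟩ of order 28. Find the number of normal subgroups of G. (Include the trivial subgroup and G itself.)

7

G has 28 subgroups. Checking conjugation-invariance by order — order 1: 1/1 normal; order 2: 1/15 normal; order 4: 0/7 normal; order 7: 1/1 normal; order 14: 3/3 normal; order 28: 1/1 normal.
Total normal subgroups: 7.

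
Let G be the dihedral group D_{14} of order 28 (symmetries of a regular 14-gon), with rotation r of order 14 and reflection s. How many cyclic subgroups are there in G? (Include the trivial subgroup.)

Group the elements of G by the cyclic subgroup they generate; each cyclic subgroup of order d accounts for φ(d) elements.
Cyclic subgroups by order — order 1: 1; order 2: 15; order 7: 1; order 14: 1.
Total: 18.

18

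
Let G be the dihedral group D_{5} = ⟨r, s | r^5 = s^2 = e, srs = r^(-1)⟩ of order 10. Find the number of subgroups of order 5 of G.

|G| = 10 and 5 | 10, so subgroups of order 5 are possible by Lagrange.
The subgroups of order 5 are: {e, r, r^2, r^3, r^4}.
So G has 1 subgroup of order 5.

1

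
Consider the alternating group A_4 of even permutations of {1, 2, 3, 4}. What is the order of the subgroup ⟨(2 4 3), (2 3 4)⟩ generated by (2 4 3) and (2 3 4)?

|⟨(2 4 3)⟩| = 3 and |⟨(2 3 4)⟩| = 3, so |H| is a multiple of lcm(3, 3) = 3 and divides |G| = 12.
Closing under the operation: H = {e, (2 3 4), (2 4 3)}, so |H| = 3.

3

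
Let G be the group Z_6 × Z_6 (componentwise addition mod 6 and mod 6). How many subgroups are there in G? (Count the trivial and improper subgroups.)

30

|G| = 36, so by Lagrange every subgroup order divides 36. Divisors: 1, 2, 3, 4, 6, 9, 12, 18, 36.
Subgroups by order — order 1: 1; order 2: 3; order 3: 4; order 4: 1; order 6: 12; order 9: 1; order 12: 4; order 18: 3; order 36: 1.
Total: 1 + 3 + 4 + 1 + 12 + 1 + 4 + 3 + 1 = 30.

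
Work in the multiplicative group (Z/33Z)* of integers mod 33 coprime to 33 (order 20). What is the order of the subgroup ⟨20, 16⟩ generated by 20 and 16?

|⟨20⟩| = 10 and |⟨16⟩| = 5, so |H| is a multiple of lcm(10, 5) = 10 and divides |G| = 20.
Closing under the operation: H = {1, 4, 5, 14, 16, 20, 23, 25, 26, 31}, so |H| = 10.

10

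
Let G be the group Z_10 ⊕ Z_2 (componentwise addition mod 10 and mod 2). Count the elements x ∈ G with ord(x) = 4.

0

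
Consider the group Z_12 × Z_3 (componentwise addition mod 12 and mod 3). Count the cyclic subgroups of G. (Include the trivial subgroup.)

15

Each element a generates a cyclic subgroup ⟨a⟩; distinct elements may generate the same one (a cyclic group of order d has φ(d) generators).
Cyclic subgroups by order — order 1: 1; order 2: 1; order 3: 4; order 4: 1; order 6: 4; order 12: 4.
Total: 15.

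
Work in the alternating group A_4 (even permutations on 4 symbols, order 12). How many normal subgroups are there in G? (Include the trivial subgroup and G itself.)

G has 10 subgroups. Checking conjugation-invariance by order — order 1: 1/1 normal; order 2: 0/3 normal; order 3: 0/4 normal; order 4: 1/1 normal; order 12: 1/1 normal.
Total normal subgroups: 3.

3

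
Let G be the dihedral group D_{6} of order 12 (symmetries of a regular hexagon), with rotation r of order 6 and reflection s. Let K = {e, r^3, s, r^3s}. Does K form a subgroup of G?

Yes

|K| = 4 divides |G| = 12, consistent with Lagrange.
K contains the identity, every element's inverse is in K, and K is closed under ·: it is a subgroup.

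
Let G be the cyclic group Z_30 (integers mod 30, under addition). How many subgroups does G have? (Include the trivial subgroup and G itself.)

Subgroups of the cyclic group Z_30 correspond bijectively to divisors of 30.
Divisors of 30: 1, 2, 3, 5, 6, 10, 15, 30.
So Z_30 has 8 subgroups.

8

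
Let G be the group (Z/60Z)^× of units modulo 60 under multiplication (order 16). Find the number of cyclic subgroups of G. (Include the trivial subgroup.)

12

A cyclic subgroup of order d is generated by each of its φ(d) elements of order d, so the cyclic subgroups of order d number (#elements of order d)/φ(d).
Cyclic subgroups by order — order 1: 1; order 2: 7; order 4: 4.
Total: 12.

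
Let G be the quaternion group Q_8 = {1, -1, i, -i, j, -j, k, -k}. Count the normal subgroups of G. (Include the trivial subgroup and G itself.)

6

G has 6 subgroups. Checking conjugation-invariance by order — order 1: 1/1 normal; order 2: 1/1 normal; order 4: 3/3 normal; order 8: 1/1 normal.
Total normal subgroups: 6.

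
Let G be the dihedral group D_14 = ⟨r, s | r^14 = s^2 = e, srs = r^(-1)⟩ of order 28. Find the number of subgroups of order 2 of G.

15

|G| = 28 and 2 | 28, so subgroups of order 2 are possible by Lagrange.
The subgroups of order 2 are: {e, r^10s}; {e, r^11s}; {e, r^12s}; {e, r^13s}; … (15 in all).
So G has 15 subgroups of order 2.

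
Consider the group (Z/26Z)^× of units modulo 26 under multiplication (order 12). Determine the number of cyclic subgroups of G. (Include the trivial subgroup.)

6

A cyclic subgroup of order d is generated by each of its φ(d) elements of order d, so the cyclic subgroups of order d number (#elements of order d)/φ(d).
Cyclic subgroups by order — order 1: 1; order 2: 1; order 3: 1; order 4: 1; order 6: 1; order 12: 1.
Total: 6.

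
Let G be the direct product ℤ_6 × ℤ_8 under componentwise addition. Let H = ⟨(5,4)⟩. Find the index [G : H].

8

|⟨(5,4)⟩| = 6 and |G| = 48.
By Lagrange, [G : H] = |G|/|H| = 48/6 = 8.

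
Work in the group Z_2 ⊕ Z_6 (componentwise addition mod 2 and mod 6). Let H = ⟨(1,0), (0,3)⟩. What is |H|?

|⟨(1,0)⟩| = 2 and |⟨(0,3)⟩| = 2, so |H| is a multiple of lcm(2, 2) = 2 and divides |G| = 12.
Closing under the operation: H = {(0,0), (0,3), (1,0), (1,3)}, so |H| = 4.

4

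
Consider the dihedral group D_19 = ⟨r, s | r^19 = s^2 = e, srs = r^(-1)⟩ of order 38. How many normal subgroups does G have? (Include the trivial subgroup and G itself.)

G has 22 subgroups. Checking conjugation-invariance by order — order 1: 1/1 normal; order 2: 0/19 normal; order 19: 1/1 normal; order 38: 1/1 normal.
Total normal subgroups: 3.

3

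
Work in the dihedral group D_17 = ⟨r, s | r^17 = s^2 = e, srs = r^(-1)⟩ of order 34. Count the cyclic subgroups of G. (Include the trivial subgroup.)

19

Each element a generates a cyclic subgroup ⟨a⟩; distinct elements may generate the same one (a cyclic group of order d has φ(d) generators).
Cyclic subgroups by order — order 1: 1; order 2: 17; order 17: 1.
Total: 19.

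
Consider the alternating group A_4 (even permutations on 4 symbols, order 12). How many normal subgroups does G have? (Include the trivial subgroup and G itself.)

G has 10 subgroups. Checking conjugation-invariance by order — order 1: 1/1 normal; order 2: 0/3 normal; order 3: 0/4 normal; order 4: 1/1 normal; order 12: 1/1 normal.
Total normal subgroups: 3.

3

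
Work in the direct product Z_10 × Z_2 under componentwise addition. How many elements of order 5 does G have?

4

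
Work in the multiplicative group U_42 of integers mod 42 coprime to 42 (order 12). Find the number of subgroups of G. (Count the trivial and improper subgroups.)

10

|G| = 12, so by Lagrange every subgroup order divides 12. Divisors: 1, 2, 3, 4, 6, 12.
Subgroups by order — order 1: 1; order 2: 3; order 3: 1; order 4: 1; order 6: 3; order 12: 1.
Total: 1 + 3 + 1 + 1 + 3 + 1 = 10.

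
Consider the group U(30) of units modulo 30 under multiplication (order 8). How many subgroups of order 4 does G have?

3

|G| = 8 and 4 | 8, so subgroups of order 4 are possible by Lagrange.
The subgroups of order 4 are: {1, 11, 19, 29}; {1, 7, 13, 19}; {1, 17, 19, 23}.
So G has 3 subgroups of order 4.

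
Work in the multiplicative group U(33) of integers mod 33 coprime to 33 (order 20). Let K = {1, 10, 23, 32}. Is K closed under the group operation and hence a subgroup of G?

|K| = 4 divides |G| = 20, consistent with Lagrange.
K contains the identity, every element's inverse is in K, and K is closed under ·: it is a subgroup.

Yes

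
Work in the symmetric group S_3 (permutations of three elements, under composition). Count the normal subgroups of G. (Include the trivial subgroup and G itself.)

G has 6 subgroups. Checking conjugation-invariance by order — order 1: 1/1 normal; order 2: 0/3 normal; order 3: 1/1 normal; order 6: 1/1 normal.
Total normal subgroups: 3.

3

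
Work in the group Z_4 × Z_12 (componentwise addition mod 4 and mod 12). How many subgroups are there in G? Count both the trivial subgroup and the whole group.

|G| = 48, so by Lagrange every subgroup order divides 48. Divisors: 1, 2, 3, 4, 6, 8, 12, 16, 24, 48.
Subgroups by order — order 1: 1; order 2: 3; order 3: 1; order 4: 7; order 6: 3; order 8: 3; order 12: 7; order 16: 1; order 24: 3; order 48: 1.
Total: 1 + 3 + 1 + 7 + 3 + 3 + 7 + 1 + 3 + 1 = 30.

30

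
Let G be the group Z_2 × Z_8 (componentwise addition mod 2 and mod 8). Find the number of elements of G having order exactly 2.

3

An element (a,b) has order lcm(ord(a), ord(b)); count pairs with lcm equal to 2.
Enumerating gives 3 such elements.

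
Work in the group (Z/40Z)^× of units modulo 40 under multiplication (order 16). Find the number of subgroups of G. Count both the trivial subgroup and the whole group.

27

|G| = 16, so by Lagrange every subgroup order divides 16. Divisors: 1, 2, 4, 8, 16.
Subgroups by order — order 1: 1; order 2: 7; order 4: 11; order 8: 7; order 16: 1.
Total: 1 + 7 + 11 + 7 + 1 = 27.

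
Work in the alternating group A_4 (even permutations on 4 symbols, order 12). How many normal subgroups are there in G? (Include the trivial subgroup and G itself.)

3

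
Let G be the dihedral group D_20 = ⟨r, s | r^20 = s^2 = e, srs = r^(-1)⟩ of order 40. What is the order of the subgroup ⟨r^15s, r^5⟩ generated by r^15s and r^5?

8

|⟨r^15s⟩| = 2 and |⟨r^5⟩| = 4, so |H| is a multiple of lcm(2, 4) = 4 and divides |G| = 40.
Closing under the operation: H = {e, r^5, r^10, r^15, s, r^5s, r^10s, r^15s}, so |H| = 8.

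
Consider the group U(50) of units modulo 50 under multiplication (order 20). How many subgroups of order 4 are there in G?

|G| = 20 and 4 | 20, so subgroups of order 4 are possible by Lagrange.
The subgroups of order 4 are: {1, 7, 43, 49}.
So G has 1 subgroup of order 4.

1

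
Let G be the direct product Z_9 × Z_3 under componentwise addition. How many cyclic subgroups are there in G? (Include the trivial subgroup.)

8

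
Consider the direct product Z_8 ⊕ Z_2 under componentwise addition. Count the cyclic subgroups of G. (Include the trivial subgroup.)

8

Group the elements of G by the cyclic subgroup they generate; each cyclic subgroup of order d accounts for φ(d) elements.
Cyclic subgroups by order — order 1: 1; order 2: 3; order 4: 2; order 8: 2.
Total: 8.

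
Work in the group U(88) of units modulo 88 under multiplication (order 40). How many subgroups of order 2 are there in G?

7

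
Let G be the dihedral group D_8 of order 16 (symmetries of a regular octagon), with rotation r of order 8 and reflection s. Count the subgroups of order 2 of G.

|G| = 16 and 2 | 16, so subgroups of order 2 are possible by Lagrange.
The subgroups of order 2 are: {e, r^2s}; {e, r^3s}; {e, r^4}; {e, r^4s}; … (9 in all).
So G has 9 subgroups of order 2.

9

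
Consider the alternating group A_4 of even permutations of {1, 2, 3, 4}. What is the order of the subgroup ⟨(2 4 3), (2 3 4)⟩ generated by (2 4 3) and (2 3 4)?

|⟨(2 4 3)⟩| = 3 and |⟨(2 3 4)⟩| = 3, so |H| is a multiple of lcm(3, 3) = 3 and divides |G| = 12.
Closing under the operation: H = {e, (2 3 4), (2 4 3)}, so |H| = 3.

3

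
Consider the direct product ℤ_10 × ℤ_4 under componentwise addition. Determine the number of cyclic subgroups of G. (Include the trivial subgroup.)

Each element a generates a cyclic subgroup ⟨a⟩; distinct elements may generate the same one (a cyclic group of order d has φ(d) generators).
Cyclic subgroups by order — order 1: 1; order 2: 3; order 4: 2; order 5: 1; order 10: 3; order 20: 2.
Total: 12.

12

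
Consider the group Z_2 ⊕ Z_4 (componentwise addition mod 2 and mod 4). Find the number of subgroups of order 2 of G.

|G| = 8 and 2 | 8, so subgroups of order 2 are possible by Lagrange.
The subgroups of order 2 are: {(0,0), (0,2)}; {(0,0), (1,0)}; {(0,0), (1,2)}.
So G has 3 subgroups of order 2.

3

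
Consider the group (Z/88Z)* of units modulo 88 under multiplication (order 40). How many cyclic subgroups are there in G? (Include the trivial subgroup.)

16

A cyclic subgroup of order d is generated by each of its φ(d) elements of order d, so the cyclic subgroups of order d number (#elements of order d)/φ(d).
Cyclic subgroups by order — order 1: 1; order 2: 7; order 5: 1; order 10: 7.
Total: 16.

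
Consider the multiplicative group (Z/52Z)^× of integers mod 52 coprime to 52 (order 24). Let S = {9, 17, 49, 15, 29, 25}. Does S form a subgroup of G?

No

The identity 1 ∉ S, so S is not a subgroup.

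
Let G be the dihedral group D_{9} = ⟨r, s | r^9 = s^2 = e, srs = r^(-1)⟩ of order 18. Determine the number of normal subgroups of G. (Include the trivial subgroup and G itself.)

4

G has 16 subgroups. Checking conjugation-invariance by order — order 1: 1/1 normal; order 2: 0/9 normal; order 3: 1/1 normal; order 6: 0/3 normal; order 9: 1/1 normal; order 18: 1/1 normal.
Total normal subgroups: 4.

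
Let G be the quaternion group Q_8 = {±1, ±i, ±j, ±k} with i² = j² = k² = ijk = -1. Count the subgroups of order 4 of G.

|G| = 8 and 4 | 8, so subgroups of order 4 are possible by Lagrange.
The subgroups of order 4 are: {1, -1, i, -i}; {1, -1, j, -j}; {1, -1, k, -k}.
So G has 3 subgroups of order 4.

3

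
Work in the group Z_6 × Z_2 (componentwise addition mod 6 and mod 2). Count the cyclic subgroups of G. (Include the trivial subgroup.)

8

Each element a generates a cyclic subgroup ⟨a⟩; distinct elements may generate the same one (a cyclic group of order d has φ(d) generators).
Cyclic subgroups by order — order 1: 1; order 2: 3; order 3: 1; order 6: 3.
Total: 8.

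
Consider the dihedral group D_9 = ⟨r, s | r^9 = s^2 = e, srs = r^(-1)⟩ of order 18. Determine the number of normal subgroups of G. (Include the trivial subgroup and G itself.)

G has 16 subgroups. Checking conjugation-invariance by order — order 1: 1/1 normal; order 2: 0/9 normal; order 3: 1/1 normal; order 6: 0/3 normal; order 9: 1/1 normal; order 18: 1/1 normal.
Total normal subgroups: 4.

4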